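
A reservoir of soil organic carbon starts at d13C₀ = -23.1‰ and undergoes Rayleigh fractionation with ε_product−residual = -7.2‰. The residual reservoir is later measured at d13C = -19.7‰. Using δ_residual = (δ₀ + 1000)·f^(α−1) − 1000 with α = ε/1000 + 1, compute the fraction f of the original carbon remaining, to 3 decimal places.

α − 1 = ε/1000 = -0.0072
(δ_res + 1000)/(δ₀ + 1000) = (-19.7 + 1000)/(-23.1 + 1000) = 980.3/976.9 = 1.003480
f = 1.003480^(1/-0.0072) = exp(ln(1.003480)/-0.0072) = exp(0.00347/-0.0072)
f = exp(-0.4825) = 0.6172

0.617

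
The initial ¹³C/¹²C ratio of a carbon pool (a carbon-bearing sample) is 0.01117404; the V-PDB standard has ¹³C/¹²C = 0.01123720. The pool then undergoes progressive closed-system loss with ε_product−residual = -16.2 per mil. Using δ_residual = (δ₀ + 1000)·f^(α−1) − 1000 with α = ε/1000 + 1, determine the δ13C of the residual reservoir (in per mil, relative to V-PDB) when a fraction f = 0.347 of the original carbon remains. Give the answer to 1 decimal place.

δ₀ = (0.01117404/0.01123720 − 1)×1000 = (0.994379 − 1)×1000 = -5.621 per mil
α − 1 = ε/1000 = -0.0162
f^(α−1) = 0.347^(-0.0162) = 1.017294
δ_res = (-5.621 + 1000) × 1.017294 − 1000 = 1011.577 − 1000 = 11.58 per mil

11.6 per mil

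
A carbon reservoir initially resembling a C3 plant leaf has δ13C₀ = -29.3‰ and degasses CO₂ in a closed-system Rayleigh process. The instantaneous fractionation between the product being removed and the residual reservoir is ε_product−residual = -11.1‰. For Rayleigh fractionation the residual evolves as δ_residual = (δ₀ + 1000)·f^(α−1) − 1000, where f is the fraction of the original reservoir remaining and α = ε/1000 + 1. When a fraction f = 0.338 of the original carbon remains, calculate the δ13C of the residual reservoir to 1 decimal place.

Rayleigh residual: δ_res = (δ₀ + 1000)·f^(α−1) − 1000
α = ε/1000 + 1 = 0.98890, so α − 1 = -0.01110
f^(α−1) = 0.338^(-0.01110) = 1.012113
δ_res = (-29.3 + 1000) × 1.012113 − 1000 = 982.458 − 1000 = -17.54‰

-17.5‰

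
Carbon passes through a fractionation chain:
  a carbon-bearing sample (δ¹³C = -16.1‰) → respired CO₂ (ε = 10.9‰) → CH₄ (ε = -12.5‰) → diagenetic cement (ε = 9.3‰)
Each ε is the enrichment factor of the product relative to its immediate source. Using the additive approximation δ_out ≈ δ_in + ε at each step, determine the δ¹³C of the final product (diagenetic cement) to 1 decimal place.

-8.4‰

step 1: δ ≈ -16.1 + (10.9) = -5.2‰
step 2: δ ≈ -5.2 + (-12.5) = -17.7‰
step 3: δ ≈ -17.7 + (9.3) = -8.4‰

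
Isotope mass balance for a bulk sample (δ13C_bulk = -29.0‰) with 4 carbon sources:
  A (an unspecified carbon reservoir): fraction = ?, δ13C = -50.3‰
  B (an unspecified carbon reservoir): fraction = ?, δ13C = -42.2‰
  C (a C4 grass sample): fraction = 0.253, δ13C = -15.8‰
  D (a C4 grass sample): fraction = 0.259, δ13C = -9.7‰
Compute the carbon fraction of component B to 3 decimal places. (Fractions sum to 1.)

0.254

Let f_B and f_A be the unknown fractions; fractions sum to 1 so f_B + f_A = 0.488.
Mass balance: Σ fᵢ·δᵢ = δ_bulk ⇒ f_B·(-42.2) + f_A·(-50.3) = -29.0 − (-6.510) = -22.490
Substitute f_A = 0.488 − f_B:
f_B·(-42.2 − -50.3) = -22.490 − 0.488×(-50.3) = 2.056
f_B = 2.056 / 8.1 = 0.2538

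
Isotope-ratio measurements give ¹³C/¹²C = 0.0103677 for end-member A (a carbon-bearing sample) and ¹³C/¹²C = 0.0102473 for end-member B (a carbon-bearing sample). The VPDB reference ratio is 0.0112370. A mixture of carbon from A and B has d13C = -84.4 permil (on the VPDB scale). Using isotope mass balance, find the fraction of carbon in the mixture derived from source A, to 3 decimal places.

δ_A = (0.0103677/0.0112370 − 1)×1000 = (0.922639 − 1)×1000 = -77.361 permil
δ_B = (0.0102473/0.0112370 − 1)×1000 = (0.911925 − 1)×1000 = -88.075 permil
f_A = (δ_mix − δ_B)/(δ_A − δ_B) = (-84.4 − (-88.075))/(-77.361 − (-88.075))
f_A = 3.675 / 10.715 = 0.3430

0.343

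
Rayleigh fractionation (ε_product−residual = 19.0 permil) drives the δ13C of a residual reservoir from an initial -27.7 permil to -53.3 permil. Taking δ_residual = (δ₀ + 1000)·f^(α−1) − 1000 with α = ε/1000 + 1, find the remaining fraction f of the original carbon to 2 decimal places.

α − 1 = ε/1000 = 0.0190
(δ_res + 1000)/(δ₀ + 1000) = (-53.3 + 1000)/(-27.7 + 1000) = 946.7/972.3 = 0.973671
f = 0.973671^(1/0.0190) = exp(ln(0.973671)/0.0190) = exp(-0.02668/0.0190)
f = exp(-1.4043) = 0.2455

0.25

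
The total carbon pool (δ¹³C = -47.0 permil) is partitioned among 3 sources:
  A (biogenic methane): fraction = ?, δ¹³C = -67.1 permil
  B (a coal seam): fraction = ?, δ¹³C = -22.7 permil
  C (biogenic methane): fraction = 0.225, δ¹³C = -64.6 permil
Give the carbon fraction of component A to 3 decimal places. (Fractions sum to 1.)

0.335

Let f_A and f_B be the unknown fractions; fractions sum to 1 so f_A + f_B = 0.775.
Mass balance: Σ fᵢ·δᵢ = δ_bulk ⇒ f_A·(-67.1) + f_B·(-22.7) = -47.0 − (-14.535) = -32.465
Substitute f_B = 0.775 − f_A:
f_A·(-67.1 − -22.7) = -32.465 − 0.775×(-22.7) = -14.873
f_A = -14.873 / -44.4 = 0.3350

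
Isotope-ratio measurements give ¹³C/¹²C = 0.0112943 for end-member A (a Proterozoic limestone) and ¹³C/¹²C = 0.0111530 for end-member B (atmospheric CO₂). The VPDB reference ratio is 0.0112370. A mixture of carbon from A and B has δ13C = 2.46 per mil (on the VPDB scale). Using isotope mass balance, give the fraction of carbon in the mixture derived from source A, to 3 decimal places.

0.790

δ_A = (0.0112943/0.0112370 − 1)×1000 = (1.005099 − 1)×1000 = 5.099 per mil
δ_B = (0.0111530/0.0112370 − 1)×1000 = (0.992525 − 1)×1000 = -7.475 per mil
f_A = (δ_mix − δ_B)/(δ_A − δ_B) = (2.46 − (-7.475))/(5.099 − (-7.475))
f_A = 9.935 / 12.575 = 0.7901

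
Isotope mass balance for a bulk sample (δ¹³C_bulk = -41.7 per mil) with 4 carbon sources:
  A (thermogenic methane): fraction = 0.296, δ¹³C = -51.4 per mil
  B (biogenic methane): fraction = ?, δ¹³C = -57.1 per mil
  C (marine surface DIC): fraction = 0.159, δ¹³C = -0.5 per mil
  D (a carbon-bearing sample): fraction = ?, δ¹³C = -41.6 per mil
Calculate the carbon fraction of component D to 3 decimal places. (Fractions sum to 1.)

Let f_D and f_B be the unknown fractions; fractions sum to 1 so f_D + f_B = 0.545.
Mass balance: Σ fᵢ·δᵢ = δ_bulk ⇒ f_D·(-41.6) + f_B·(-57.1) = -41.7 − (-15.294) = -26.406
Substitute f_B = 0.545 − f_D:
f_D·(-41.6 − -57.1) = -26.406 − 0.545×(-57.1) = 4.713
f_D = 4.713 / 15.5 = 0.3041

0.304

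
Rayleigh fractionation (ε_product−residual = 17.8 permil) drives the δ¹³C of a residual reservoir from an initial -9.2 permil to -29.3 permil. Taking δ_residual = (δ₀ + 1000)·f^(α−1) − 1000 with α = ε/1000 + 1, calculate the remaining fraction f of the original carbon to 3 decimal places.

0.316

α − 1 = ε/1000 = 0.0178
(δ_res + 1000)/(δ₀ + 1000) = (-29.3 + 1000)/(-9.2 + 1000) = 970.7/990.8 = 0.979713
f = 0.979713^(1/0.0178) = exp(ln(0.979713)/0.0178) = exp(-0.02050/0.0178)
f = exp(-1.1514) = 0.3162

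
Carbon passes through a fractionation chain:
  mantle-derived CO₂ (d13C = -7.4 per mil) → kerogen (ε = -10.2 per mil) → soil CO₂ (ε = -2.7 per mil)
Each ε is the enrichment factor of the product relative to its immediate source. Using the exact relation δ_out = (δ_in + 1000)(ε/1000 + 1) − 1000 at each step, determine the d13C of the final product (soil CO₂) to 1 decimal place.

-20.2 per mil

step 1: δ = (-7.40 + 1000)·(-10.2/1000 + 1) − 1000 = -17.52 per mil
step 2: δ = (-17.52 + 1000)·(-2.7/1000 + 1) − 1000 = -20.18 per mil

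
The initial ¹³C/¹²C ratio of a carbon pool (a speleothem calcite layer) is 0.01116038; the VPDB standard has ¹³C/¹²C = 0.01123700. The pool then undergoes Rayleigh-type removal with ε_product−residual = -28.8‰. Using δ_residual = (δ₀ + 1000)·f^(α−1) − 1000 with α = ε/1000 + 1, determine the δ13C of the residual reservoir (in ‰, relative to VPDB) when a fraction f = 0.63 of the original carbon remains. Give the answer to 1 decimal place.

6.5‰

δ₀ = (0.01116038/0.01123700 − 1)×1000 = (0.993181 − 1)×1000 = -6.819‰
α − 1 = ε/1000 = -0.0288
f^(α−1) = 0.63^(-0.0288) = 1.013396
δ_res = (-6.819 + 1000) × 1.013396 − 1000 = 1006.486 − 1000 = 6.49‰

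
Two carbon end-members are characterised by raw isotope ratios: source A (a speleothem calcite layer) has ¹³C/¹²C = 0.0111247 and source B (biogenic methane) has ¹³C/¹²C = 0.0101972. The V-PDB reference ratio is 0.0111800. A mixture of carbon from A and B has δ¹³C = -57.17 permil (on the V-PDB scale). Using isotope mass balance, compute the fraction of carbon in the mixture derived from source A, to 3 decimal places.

0.371

δ_A = (0.0111247/0.0111800 − 1)×1000 = (0.995054 − 1)×1000 = -4.946 permil
δ_B = (0.0101972/0.0111800 − 1)×1000 = (0.912093 − 1)×1000 = -87.907 permil
f_A = (δ_mix − δ_B)/(δ_A − δ_B) = (-57.17 − (-87.907))/(-4.946 − (-87.907))
f_A = 30.737 / 82.961 = 0.3705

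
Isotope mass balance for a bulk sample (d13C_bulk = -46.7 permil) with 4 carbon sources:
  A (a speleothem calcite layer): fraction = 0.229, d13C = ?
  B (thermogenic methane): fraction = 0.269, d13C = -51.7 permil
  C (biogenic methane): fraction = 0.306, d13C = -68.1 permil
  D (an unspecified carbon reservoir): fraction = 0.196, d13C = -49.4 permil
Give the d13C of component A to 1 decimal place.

-9.9 permil

Isotope mass balance: δ_bulk = Σ fᵢ·δᵢ.
-46.7 = 0.229×δ_A + 0.269×(-51.7) + 0.306×(-68.1) + 0.196×(-49.4)
0.229·δ_A = -46.7 − (-44.428) = -2.272
δ_A = -2.272 / 0.229 = -9.92 permil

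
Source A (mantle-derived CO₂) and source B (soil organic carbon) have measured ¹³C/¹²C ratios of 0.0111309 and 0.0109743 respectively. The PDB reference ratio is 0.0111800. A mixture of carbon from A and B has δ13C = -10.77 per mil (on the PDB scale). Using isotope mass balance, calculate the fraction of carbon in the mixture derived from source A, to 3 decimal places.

δ_A = (0.0111309/0.0111800 − 1)×1000 = (0.995608 − 1)×1000 = -4.392 per mil
δ_B = (0.0109743/0.0111800 − 1)×1000 = (0.981601 − 1)×1000 = -18.399 per mil
f_A = (δ_mix − δ_B)/(δ_A − δ_B) = (-10.77 − (-18.399))/(-4.392 − (-18.399))
f_A = 7.629 / 14.007 = 0.5446

0.545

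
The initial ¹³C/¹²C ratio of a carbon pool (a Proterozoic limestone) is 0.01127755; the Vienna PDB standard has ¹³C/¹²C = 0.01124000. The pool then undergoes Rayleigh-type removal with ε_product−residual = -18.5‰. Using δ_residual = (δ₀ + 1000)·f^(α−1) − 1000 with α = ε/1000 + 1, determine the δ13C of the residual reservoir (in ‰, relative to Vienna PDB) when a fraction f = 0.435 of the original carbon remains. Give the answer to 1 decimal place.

δ₀ = (0.01127755/0.01124000 − 1)×1000 = (1.003341 − 1)×1000 = 3.341‰
α − 1 = ε/1000 = -0.0185
f^(α−1) = 0.435^(-0.0185) = 1.015519
δ_res = (3.341 + 1000) × 1.015519 − 1000 = 1018.911 − 1000 = 18.91‰

18.9‰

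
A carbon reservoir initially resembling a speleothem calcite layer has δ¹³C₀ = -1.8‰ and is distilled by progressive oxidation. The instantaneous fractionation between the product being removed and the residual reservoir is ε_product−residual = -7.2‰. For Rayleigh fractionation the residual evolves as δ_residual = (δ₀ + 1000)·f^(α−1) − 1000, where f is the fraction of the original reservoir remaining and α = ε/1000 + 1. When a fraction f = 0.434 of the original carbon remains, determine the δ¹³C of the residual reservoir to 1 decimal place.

Rayleigh residual: δ_res = (δ₀ + 1000)·f^(α−1) − 1000
α = ε/1000 + 1 = 0.99280, so α − 1 = -0.00720
f^(α−1) = 0.434^(-0.00720) = 1.006028
δ_res = (-1.8 + 1000) × 1.006028 − 1000 = 1004.217 − 1000 = 4.22‰

4.2‰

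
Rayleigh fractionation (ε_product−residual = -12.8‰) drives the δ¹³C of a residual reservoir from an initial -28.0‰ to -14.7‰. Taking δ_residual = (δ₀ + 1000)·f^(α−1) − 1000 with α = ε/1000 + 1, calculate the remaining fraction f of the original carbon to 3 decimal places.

0.346

α − 1 = ε/1000 = -0.0128
(δ_res + 1000)/(δ₀ + 1000) = (-14.7 + 1000)/(-28.0 + 1000) = 985.3/972.0 = 1.013683
f = 1.013683^(1/-0.0128) = exp(ln(1.013683)/-0.0128) = exp(0.01359/-0.0128)
f = exp(-1.0617) = 0.3459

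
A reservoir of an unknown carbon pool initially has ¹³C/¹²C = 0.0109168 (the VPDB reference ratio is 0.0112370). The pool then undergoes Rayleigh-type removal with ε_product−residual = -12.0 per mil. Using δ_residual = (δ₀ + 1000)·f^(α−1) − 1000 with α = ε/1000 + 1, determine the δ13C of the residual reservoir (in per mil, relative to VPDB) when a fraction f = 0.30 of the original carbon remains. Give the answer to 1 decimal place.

δ₀ = (0.0109168/0.0112370 − 1)×1000 = (0.971505 − 1)×1000 = -28.495 per mil
α − 1 = ε/1000 = -0.0120
f^(α−1) = 0.30^(-0.0120) = 1.014553
δ_res = (-28.495 + 1000) × 1.014553 − 1000 = 985.643 − 1000 = -14.36 per mil

-14.4 per mil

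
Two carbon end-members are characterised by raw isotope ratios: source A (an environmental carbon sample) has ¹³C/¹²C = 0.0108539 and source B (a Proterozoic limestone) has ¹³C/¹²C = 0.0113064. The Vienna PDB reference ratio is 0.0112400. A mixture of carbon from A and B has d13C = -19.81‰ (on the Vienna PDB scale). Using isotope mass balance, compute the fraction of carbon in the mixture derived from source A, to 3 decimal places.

δ_A = (0.0108539/0.0112400 − 1)×1000 = (0.965649 − 1)×1000 = -34.351‰
δ_B = (0.0113064/0.0112400 − 1)×1000 = (1.005907 − 1)×1000 = 5.907‰
f_A = (δ_mix − δ_B)/(δ_A − δ_B) = (-19.81 − (5.907))/(-34.351 − (5.907))
f_A = -25.717 / -40.258 = 0.6388

0.639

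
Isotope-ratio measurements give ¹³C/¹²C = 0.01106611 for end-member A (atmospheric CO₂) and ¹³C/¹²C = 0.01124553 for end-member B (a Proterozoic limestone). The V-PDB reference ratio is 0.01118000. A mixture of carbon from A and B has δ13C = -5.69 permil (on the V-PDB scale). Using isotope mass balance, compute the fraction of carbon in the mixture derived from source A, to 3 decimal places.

δ_A = (0.01106611/0.01118000 − 1)×1000 = (0.989813 − 1)×1000 = -10.187 permil
δ_B = (0.01124553/0.01118000 − 1)×1000 = (1.005861 − 1)×1000 = 5.861 permil
f_A = (δ_mix − δ_B)/(δ_A − δ_B) = (-5.69 − (5.861))/(-10.187 − (5.861))
f_A = -11.551 / -16.048 = 0.7198

0.720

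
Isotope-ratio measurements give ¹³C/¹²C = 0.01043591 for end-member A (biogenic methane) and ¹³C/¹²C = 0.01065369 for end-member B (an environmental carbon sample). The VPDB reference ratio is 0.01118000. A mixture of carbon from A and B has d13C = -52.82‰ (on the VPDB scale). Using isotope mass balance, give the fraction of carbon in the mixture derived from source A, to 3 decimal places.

0.295

δ_A = (0.01043591/0.01118000 − 1)×1000 = (0.933445 − 1)×1000 = -66.555‰
δ_B = (0.01065369/0.01118000 − 1)×1000 = (0.952924 − 1)×1000 = -47.076‰
f_A = (δ_mix − δ_B)/(δ_A − δ_B) = (-52.82 − (-47.076))/(-66.555 − (-47.076))
f_A = -5.744 / -19.479 = 0.2949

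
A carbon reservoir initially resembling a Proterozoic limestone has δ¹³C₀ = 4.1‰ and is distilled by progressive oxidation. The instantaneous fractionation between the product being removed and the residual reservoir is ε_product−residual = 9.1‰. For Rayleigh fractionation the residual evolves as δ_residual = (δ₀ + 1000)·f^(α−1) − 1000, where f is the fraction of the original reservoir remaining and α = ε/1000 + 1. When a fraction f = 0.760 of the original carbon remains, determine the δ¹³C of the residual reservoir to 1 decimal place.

1.6‰

Rayleigh residual: δ_res = (δ₀ + 1000)·f^(α−1) − 1000
α = ε/1000 + 1 = 1.00910, so α − 1 = 0.00910
f^(α−1) = 0.760^(0.00910) = 0.997506
δ_res = (4.1 + 1000) × 0.997506 − 1000 = 1001.596 − 1000 = 1.60‰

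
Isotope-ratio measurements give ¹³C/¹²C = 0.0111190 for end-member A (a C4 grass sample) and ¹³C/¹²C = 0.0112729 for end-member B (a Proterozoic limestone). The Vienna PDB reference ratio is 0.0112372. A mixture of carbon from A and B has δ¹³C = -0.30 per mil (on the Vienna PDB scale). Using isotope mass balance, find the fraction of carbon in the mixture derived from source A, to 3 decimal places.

0.254

δ_A = (0.0111190/0.0112372 − 1)×1000 = (0.989481 − 1)×1000 = -10.519 per mil
δ_B = (0.0112729/0.0112372 − 1)×1000 = (1.003177 − 1)×1000 = 3.177 per mil
f_A = (δ_mix − δ_B)/(δ_A − δ_B) = (-0.30 − (3.177))/(-10.519 − (3.177))
f_A = -3.477 / -13.696 = 0.2539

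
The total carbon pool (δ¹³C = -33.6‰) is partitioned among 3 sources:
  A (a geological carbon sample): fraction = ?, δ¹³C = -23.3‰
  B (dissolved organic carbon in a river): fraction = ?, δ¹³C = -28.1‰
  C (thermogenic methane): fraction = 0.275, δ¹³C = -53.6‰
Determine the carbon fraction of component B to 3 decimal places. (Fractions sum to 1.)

0.410

Let f_B and f_A be the unknown fractions; fractions sum to 1 so f_B + f_A = 0.725.
Mass balance: Σ fᵢ·δᵢ = δ_bulk ⇒ f_B·(-28.1) + f_A·(-23.3) = -33.6 − (-14.740) = -18.860
Substitute f_A = 0.725 − f_B:
f_B·(-28.1 − -23.3) = -18.860 − 0.725×(-23.3) = -1.968
f_B = -1.968 / -4.8 = 0.4099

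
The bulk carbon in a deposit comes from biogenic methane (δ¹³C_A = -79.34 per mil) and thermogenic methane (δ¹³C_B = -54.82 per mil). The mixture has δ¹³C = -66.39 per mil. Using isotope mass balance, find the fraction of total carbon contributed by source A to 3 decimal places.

δ_mix = f_A·δ_A + (1 − f_A)·δ_B  ⇒  f_A = (δ_mix − δ_B)/(δ_A − δ_B)
f_A = (-66.39 − (-54.82)) / (-79.34 − (-54.82))
f_A = -11.57 / -24.52 = 0.4719

0.472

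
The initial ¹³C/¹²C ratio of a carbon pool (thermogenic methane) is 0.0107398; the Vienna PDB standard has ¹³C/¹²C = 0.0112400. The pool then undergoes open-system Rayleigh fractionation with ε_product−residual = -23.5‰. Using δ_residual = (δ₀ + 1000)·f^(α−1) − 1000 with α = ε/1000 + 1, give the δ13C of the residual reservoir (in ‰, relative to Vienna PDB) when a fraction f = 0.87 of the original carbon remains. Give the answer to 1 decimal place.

δ₀ = (0.0107398/0.0112400 − 1)×1000 = (0.955498 − 1)×1000 = -44.502‰
α − 1 = ε/1000 = -0.0235
f^(α−1) = 0.87^(-0.0235) = 1.003278
δ_res = (-44.502 + 1000) × 1.003278 − 1000 = 958.630 − 1000 = -41.37‰

-41.4‰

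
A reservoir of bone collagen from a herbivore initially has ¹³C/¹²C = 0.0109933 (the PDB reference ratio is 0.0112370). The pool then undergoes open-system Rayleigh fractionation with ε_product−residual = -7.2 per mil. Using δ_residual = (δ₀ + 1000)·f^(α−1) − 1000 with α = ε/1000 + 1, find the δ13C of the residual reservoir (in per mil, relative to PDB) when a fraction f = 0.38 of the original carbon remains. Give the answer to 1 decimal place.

-14.8 per mil

δ₀ = (0.0109933/0.0112370 − 1)×1000 = (0.978313 − 1)×1000 = -21.687 per mil
α − 1 = ε/1000 = -0.0072
f^(α−1) = 0.38^(-0.0072) = 1.006991
δ_res = (-21.687 + 1000) × 1.006991 − 1000 = 985.152 − 1000 = -14.85 per mil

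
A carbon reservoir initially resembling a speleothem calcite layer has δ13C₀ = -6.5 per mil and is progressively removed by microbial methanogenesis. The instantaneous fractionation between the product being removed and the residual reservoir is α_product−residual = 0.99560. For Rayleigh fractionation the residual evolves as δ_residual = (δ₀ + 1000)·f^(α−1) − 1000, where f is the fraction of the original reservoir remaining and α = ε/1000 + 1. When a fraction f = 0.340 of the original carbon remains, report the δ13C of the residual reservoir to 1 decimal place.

-1.8 per mil

Rayleigh residual: δ_res = (δ₀ + 1000)·f^(α−1) − 1000
α − 1 = -0.00440
f^(α−1) = 0.340^(-0.00440) = 1.004758
δ_res = (-6.5 + 1000) × 1.004758 − 1000 = 998.227 − 1000 = -1.77 per mil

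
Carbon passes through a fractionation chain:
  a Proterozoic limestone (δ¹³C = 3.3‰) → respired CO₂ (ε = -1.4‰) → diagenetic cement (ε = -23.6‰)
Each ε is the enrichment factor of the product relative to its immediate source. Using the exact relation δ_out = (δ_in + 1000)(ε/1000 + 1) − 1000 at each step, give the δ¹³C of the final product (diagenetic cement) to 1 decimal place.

step 1: δ = (3.30 + 1000)·(-1.4/1000 + 1) − 1000 = 1.90‰
step 2: δ = (1.90 + 1000)·(-23.6/1000 + 1) − 1000 = -21.75‰

-21.7‰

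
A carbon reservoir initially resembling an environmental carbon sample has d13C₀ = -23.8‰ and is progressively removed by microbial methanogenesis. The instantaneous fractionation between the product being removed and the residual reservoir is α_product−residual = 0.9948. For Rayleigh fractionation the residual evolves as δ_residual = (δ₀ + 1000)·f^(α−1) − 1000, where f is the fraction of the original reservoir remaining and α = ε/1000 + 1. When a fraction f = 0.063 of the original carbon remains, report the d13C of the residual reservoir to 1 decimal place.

Rayleigh residual: δ_res = (δ₀ + 1000)·f^(α−1) − 1000
α − 1 = -0.00520
f^(α−1) = 0.063^(-0.00520) = 1.014480
δ_res = (-23.8 + 1000) × 1.014480 − 1000 = 990.335 − 1000 = -9.66‰

-9.7‰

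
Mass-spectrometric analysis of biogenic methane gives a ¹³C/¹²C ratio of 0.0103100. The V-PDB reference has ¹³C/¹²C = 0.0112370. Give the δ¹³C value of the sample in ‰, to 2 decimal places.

-82.50‰

δ¹³C = (R_sample / R_standard − 1) × 1000
R_sample / R_standard = 0.0103100 / 0.0112370 = 0.917505
δ¹³C = (0.917505 − 1) × 1000 = -82.495‰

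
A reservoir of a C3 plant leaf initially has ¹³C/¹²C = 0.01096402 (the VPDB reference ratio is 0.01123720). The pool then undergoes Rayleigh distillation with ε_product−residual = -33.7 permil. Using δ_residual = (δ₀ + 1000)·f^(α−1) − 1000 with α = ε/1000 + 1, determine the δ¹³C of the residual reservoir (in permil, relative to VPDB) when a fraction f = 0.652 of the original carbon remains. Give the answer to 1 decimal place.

-10.1 permil

δ₀ = (0.01096402/0.01123720 − 1)×1000 = (0.975690 − 1)×1000 = -24.310 permil
α − 1 = ε/1000 = -0.0337
f^(α−1) = 0.652^(-0.0337) = 1.014518
δ_res = (-24.310 + 1000) × 1.014518 − 1000 = 989.855 − 1000 = -10.15 permil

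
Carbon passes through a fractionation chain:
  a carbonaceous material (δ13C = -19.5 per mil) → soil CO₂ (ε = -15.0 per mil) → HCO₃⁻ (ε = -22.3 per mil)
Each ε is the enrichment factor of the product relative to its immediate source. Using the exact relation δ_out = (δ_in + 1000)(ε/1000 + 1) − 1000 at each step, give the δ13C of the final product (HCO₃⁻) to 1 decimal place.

-55.7 per mil

step 1: δ = (-19.50 + 1000)·(-15.0/1000 + 1) − 1000 = -34.21 per mil
step 2: δ = (-34.21 + 1000)·(-22.3/1000 + 1) − 1000 = -55.74 per mil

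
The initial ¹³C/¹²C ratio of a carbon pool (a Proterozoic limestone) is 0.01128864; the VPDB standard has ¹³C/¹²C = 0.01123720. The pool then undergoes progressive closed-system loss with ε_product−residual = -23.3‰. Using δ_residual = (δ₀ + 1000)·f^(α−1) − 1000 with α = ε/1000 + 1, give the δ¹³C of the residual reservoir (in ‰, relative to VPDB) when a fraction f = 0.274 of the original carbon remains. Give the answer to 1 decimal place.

δ₀ = (0.01128864/0.01123720 − 1)×1000 = (1.004578 − 1)×1000 = 4.578‰
α − 1 = ε/1000 = -0.0233
f^(α−1) = 0.274^(-0.0233) = 1.030624
δ_res = (4.578 + 1000) × 1.030624 − 1000 = 1035.342 − 1000 = 35.34‰

35.3‰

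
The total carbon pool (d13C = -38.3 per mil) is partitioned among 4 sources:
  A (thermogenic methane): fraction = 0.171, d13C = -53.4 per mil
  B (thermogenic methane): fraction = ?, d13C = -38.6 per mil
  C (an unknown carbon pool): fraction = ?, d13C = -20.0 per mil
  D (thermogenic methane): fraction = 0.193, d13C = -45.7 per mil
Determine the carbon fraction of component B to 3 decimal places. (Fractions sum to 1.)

0.410

Let f_B and f_C be the unknown fractions; fractions sum to 1 so f_B + f_C = 0.636.
Mass balance: Σ fᵢ·δᵢ = δ_bulk ⇒ f_B·(-38.6) + f_C·(-20.0) = -38.3 − (-17.952) = -20.348
Substitute f_C = 0.636 − f_B:
f_B·(-38.6 − -20.0) = -20.348 − 0.636×(-20.0) = -7.628
f_B = -7.628 / -18.6 = 0.4101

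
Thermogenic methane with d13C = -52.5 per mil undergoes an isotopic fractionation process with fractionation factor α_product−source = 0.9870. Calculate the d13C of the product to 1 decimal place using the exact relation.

δ_product = (δ_source + 1000)·α − 1000
δ_product = (-52.5 + 1000) × 0.9870 − 1000
δ_product = 935.183 − 1000 = -64.82 per mil

-64.8 per mil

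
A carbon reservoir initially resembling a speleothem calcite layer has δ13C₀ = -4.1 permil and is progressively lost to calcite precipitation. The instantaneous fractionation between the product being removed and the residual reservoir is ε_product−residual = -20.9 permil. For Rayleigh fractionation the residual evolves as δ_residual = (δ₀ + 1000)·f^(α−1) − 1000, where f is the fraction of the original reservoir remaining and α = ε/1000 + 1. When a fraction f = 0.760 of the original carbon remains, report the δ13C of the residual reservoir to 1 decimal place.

Rayleigh residual: δ_res = (δ₀ + 1000)·f^(α−1) − 1000
α = ε/1000 + 1 = 0.97910, so α − 1 = -0.02090
f^(α−1) = 0.760^(-0.02090) = 1.005752
δ_res = (-4.1 + 1000) × 1.005752 − 1000 = 1001.629 − 1000 = 1.63 permil

1.6 permil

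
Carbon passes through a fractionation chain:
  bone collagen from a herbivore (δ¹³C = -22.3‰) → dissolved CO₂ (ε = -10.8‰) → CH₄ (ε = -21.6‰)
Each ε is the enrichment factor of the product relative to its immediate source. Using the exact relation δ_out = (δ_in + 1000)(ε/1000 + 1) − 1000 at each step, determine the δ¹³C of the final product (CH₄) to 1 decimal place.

-53.7‰

step 1: δ = (-22.30 + 1000)·(-10.8/1000 + 1) − 1000 = -32.86‰
step 2: δ = (-32.86 + 1000)·(-21.6/1000 + 1) − 1000 = -53.75‰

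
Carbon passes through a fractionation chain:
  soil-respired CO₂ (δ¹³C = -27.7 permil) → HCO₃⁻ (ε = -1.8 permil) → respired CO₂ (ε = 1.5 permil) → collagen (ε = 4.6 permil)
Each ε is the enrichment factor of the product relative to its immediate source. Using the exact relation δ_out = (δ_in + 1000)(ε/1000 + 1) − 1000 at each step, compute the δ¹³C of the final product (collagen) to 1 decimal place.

-23.5 permil

step 1: δ = (-27.70 + 1000)·(-1.8/1000 + 1) − 1000 = -29.45 permil
step 2: δ = (-29.45 + 1000)·(1.5/1000 + 1) − 1000 = -27.99 permil
step 3: δ = (-27.99 + 1000)·(4.6/1000 + 1) − 1000 = -23.52 permil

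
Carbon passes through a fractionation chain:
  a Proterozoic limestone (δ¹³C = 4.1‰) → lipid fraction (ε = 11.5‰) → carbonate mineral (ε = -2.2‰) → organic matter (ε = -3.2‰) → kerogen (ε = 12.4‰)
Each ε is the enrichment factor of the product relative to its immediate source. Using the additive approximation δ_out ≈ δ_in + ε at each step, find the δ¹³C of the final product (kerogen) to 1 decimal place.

22.6‰

step 1: δ ≈ 4.1 + (11.5) = 15.6‰
step 2: δ ≈ 15.6 + (-2.2) = 13.4‰
step 3: δ ≈ 13.4 + (-3.2) = 10.2‰
step 4: δ ≈ 10.2 + (12.4) = 22.6‰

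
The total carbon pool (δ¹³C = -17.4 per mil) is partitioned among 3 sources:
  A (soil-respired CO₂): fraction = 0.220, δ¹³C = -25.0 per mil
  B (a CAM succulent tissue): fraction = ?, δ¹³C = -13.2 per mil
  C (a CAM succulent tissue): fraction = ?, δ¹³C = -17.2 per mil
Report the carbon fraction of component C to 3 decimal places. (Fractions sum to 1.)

0.401

Let f_C and f_B be the unknown fractions; fractions sum to 1 so f_C + f_B = 0.780.
Mass balance: Σ fᵢ·δᵢ = δ_bulk ⇒ f_C·(-17.2) + f_B·(-13.2) = -17.4 − (-5.500) = -11.900
Substitute f_B = 0.780 − f_C:
f_C·(-17.2 − -13.2) = -11.900 − 0.780×(-13.2) = -1.604
f_C = -1.604 / -4.0 = 0.4010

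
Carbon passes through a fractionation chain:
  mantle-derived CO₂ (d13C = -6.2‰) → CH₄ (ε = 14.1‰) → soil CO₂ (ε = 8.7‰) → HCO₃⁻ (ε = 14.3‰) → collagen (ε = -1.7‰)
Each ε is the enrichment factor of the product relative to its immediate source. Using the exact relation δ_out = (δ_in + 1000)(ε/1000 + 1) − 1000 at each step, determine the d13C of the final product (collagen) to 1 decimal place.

29.4‰

step 1: δ = (-6.20 + 1000)·(14.1/1000 + 1) − 1000 = 7.81‰
step 2: δ = (7.81 + 1000)·(8.7/1000 + 1) − 1000 = 16.58‰
step 3: δ = (16.58 + 1000)·(14.3/1000 + 1) − 1000 = 31.12‰
step 4: δ = (31.12 + 1000)·(-1.7/1000 + 1) − 1000 = 29.36‰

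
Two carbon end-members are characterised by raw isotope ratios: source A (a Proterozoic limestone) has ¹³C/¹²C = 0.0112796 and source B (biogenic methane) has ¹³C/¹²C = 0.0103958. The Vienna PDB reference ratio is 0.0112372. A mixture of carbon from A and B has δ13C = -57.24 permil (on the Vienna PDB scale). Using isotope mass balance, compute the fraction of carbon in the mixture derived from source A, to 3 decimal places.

δ_A = (0.0112796/0.0112372 − 1)×1000 = (1.003773 − 1)×1000 = 3.773 permil
δ_B = (0.0103958/0.0112372 − 1)×1000 = (0.925124 − 1)×1000 = -74.876 permil
f_A = (δ_mix − δ_B)/(δ_A − δ_B) = (-57.24 − (-74.876))/(3.773 − (-74.876))
f_A = 17.636 / 78.649 = 0.2242

0.224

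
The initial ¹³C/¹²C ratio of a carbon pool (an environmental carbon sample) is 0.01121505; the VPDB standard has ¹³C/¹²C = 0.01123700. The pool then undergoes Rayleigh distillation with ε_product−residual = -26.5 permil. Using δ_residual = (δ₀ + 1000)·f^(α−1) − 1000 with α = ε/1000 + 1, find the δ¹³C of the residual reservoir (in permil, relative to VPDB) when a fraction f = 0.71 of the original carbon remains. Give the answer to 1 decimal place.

7.1 permil

δ₀ = (0.01121505/0.01123700 − 1)×1000 = (0.998047 − 1)×1000 = -1.953 permil
α − 1 = ε/1000 = -0.0265
f^(α−1) = 0.71^(-0.0265) = 1.009117
δ_res = (-1.953 + 1000) × 1.009117 − 1000 = 1007.146 − 1000 = 7.15 permil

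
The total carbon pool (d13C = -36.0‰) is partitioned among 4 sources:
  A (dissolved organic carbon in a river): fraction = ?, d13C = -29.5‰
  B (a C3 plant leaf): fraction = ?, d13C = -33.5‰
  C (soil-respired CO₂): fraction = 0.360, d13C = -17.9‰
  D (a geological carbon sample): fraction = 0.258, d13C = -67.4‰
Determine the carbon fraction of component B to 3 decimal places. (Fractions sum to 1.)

Let f_B and f_A be the unknown fractions; fractions sum to 1 so f_B + f_A = 0.382.
Mass balance: Σ fᵢ·δᵢ = δ_bulk ⇒ f_B·(-33.5) + f_A·(-29.5) = -36.0 − (-23.833) = -12.167
Substitute f_A = 0.382 − f_B:
f_B·(-33.5 − -29.5) = -12.167 − 0.382×(-29.5) = -0.898
f_B = -0.898 / -4.0 = 0.2244

0.224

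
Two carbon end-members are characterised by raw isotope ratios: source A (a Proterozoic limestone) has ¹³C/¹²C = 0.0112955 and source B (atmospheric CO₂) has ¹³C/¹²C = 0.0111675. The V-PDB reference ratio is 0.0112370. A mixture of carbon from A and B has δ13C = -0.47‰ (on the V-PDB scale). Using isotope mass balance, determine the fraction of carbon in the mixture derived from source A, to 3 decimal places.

δ_A = (0.0112955/0.0112370 − 1)×1000 = (1.005206 − 1)×1000 = 5.206‰
δ_B = (0.0111675/0.0112370 − 1)×1000 = (0.993815 − 1)×1000 = -6.185‰
f_A = (δ_mix − δ_B)/(δ_A − δ_B) = (-0.47 − (-6.185))/(5.206 − (-6.185))
f_A = 5.715 / 11.391 = 0.5017

0.502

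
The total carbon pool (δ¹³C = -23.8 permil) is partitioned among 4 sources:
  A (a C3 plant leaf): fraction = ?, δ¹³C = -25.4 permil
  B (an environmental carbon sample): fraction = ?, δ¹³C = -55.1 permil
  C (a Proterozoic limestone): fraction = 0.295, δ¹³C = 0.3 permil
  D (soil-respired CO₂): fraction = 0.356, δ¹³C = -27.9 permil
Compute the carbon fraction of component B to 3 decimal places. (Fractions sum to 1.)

0.171

Let f_B and f_A be the unknown fractions; fractions sum to 1 so f_B + f_A = 0.349.
Mass balance: Σ fᵢ·δᵢ = δ_bulk ⇒ f_B·(-55.1) + f_A·(-25.4) = -23.8 − (-9.844) = -13.956
Substitute f_A = 0.349 − f_B:
f_B·(-55.1 − -25.4) = -13.956 − 0.349×(-25.4) = -5.092
f_B = -5.092 / -29.7 = 0.1714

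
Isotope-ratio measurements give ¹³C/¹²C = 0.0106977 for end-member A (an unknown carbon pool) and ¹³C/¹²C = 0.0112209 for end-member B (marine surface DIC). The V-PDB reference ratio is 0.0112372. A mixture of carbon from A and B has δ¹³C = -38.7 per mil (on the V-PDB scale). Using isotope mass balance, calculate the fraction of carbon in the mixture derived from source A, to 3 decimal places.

δ_A = (0.0106977/0.0112372 − 1)×1000 = (0.951990 − 1)×1000 = -48.010 per mil
δ_B = (0.0112209/0.0112372 − 1)×1000 = (0.998549 − 1)×1000 = -1.451 per mil
f_A = (δ_mix − δ_B)/(δ_A − δ_B) = (-38.7 − (-1.451))/(-48.010 − (-1.451))
f_A = -37.249 / -46.560 = 0.8000

0.800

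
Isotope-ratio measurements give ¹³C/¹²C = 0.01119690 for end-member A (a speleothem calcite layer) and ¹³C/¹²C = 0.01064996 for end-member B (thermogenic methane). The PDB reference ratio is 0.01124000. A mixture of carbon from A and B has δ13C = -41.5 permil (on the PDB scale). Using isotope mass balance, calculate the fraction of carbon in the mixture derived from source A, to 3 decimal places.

δ_A = (0.01119690/0.01124000 − 1)×1000 = (0.996165 − 1)×1000 = -3.835 permil
δ_B = (0.01064996/0.01124000 − 1)×1000 = (0.947505 − 1)×1000 = -52.495 permil
f_A = (δ_mix − δ_B)/(δ_A − δ_B) = (-41.5 − (-52.495))/(-3.835 − (-52.495))
f_A = 10.995 / 48.660 = 0.2259

0.226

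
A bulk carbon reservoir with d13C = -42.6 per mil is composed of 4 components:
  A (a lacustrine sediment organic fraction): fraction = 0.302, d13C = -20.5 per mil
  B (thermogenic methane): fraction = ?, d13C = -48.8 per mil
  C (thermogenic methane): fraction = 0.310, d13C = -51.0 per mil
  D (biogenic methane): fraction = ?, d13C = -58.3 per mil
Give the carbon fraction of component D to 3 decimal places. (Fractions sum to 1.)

Let f_D and f_B be the unknown fractions; fractions sum to 1 so f_D + f_B = 0.388.
Mass balance: Σ fᵢ·δᵢ = δ_bulk ⇒ f_D·(-58.3) + f_B·(-48.8) = -42.6 − (-22.001) = -20.599
Substitute f_B = 0.388 − f_D:
f_D·(-58.3 − -48.8) = -20.599 − 0.388×(-48.8) = -1.665
f_D = -1.665 / -9.5 = 0.1752

0.175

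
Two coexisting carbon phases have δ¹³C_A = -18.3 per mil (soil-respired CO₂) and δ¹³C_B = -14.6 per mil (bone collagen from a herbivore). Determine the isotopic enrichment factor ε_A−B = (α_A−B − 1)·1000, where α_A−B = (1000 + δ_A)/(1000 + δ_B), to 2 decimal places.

α_A−B = (1000 + -18.3) / (1000 + -14.6) = 981.7 / 985.4 = 0.996245
ε_A−B = (0.996245 − 1) × 1000 = -3.755 per mil
(The approximation ε ≈ δ_A − δ_B would give -3.7 per mil.)

-3.75 per mil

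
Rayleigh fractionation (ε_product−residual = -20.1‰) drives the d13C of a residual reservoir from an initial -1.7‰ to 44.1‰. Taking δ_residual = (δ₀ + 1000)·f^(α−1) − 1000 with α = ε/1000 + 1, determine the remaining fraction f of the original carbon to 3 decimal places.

0.107

α − 1 = ε/1000 = -0.0201
(δ_res + 1000)/(δ₀ + 1000) = (44.1 + 1000)/(-1.7 + 1000) = 1044.1/998.3 = 1.045878
f = 1.045878^(1/-0.0201) = exp(ln(1.045878)/-0.0201) = exp(0.04486/-0.0201)
f = exp(-2.2317) = 0.1073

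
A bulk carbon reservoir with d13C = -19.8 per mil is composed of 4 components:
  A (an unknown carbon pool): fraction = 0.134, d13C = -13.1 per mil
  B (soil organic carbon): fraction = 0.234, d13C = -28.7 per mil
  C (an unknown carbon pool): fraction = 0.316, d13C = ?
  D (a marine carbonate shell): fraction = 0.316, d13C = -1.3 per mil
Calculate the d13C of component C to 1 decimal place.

-34.6 per mil

Isotope mass balance: δ_bulk = Σ fᵢ·δᵢ.
-19.8 = 0.134×(-13.1) + 0.234×(-28.7) + 0.316×δ_C + 0.316×(-1.3)
0.316·δ_C = -19.8 − (-8.882) = -10.918
δ_C = -10.918 / 0.316 = -34.55 per mil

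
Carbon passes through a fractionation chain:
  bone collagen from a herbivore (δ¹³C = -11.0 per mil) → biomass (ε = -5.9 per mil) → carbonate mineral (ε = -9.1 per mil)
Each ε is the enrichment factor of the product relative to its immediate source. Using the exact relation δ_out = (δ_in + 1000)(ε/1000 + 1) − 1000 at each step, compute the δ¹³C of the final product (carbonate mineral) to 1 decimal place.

step 1: δ = (-11.00 + 1000)·(-5.9/1000 + 1) − 1000 = -16.84 per mil
step 2: δ = (-16.84 + 1000)·(-9.1/1000 + 1) − 1000 = -25.78 per mil

-25.8 per mil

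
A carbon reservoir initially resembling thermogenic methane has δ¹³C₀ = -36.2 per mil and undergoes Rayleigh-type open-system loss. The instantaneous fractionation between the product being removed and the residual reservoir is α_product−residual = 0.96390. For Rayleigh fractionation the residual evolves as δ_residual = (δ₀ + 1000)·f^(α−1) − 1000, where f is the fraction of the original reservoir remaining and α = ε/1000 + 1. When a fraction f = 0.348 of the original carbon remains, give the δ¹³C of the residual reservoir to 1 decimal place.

1.2 per mil

Rayleigh residual: δ_res = (δ₀ + 1000)·f^(α−1) − 1000
α − 1 = -0.03610
f^(α−1) = 0.348^(-0.03610) = 1.038841
δ_res = (-36.2 + 1000) × 1.038841 − 1000 = 1001.235 − 1000 = 1.23 per mil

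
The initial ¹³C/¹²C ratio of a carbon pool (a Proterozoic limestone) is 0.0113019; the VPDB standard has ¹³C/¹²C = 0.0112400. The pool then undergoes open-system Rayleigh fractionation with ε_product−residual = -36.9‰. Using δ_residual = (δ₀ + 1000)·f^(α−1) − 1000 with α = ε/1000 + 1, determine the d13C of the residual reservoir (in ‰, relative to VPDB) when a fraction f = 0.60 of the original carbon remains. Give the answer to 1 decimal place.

24.6‰

δ₀ = (0.0113019/0.0112400 − 1)×1000 = (1.005507 − 1)×1000 = 5.507‰
α − 1 = ε/1000 = -0.0369
f^(α−1) = 0.60^(-0.0369) = 1.019028
δ_res = (5.507 + 1000) × 1.019028 − 1000 = 1024.640 − 1000 = 24.64‰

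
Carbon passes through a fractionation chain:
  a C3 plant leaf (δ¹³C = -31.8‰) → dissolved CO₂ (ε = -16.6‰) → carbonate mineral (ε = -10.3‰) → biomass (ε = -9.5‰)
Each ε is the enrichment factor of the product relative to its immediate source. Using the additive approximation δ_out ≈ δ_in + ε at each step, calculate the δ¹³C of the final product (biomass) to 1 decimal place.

step 1: δ ≈ -31.8 + (-16.6) = -48.4‰
step 2: δ ≈ -48.4 + (-10.3) = -58.7‰
step 3: δ ≈ -58.7 + (-9.5) = -68.2‰

-68.2‰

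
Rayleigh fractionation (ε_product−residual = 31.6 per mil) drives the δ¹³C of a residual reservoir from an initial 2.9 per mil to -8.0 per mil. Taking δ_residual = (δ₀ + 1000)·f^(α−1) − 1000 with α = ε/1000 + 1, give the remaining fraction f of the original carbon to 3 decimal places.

α − 1 = ε/1000 = 0.0316
(δ_res + 1000)/(δ₀ + 1000) = (-8.0 + 1000)/(2.9 + 1000) = 992.0/1002.9 = 0.989132
f = 0.989132^(1/0.0316) = exp(ln(0.989132)/0.0316) = exp(-0.01093/0.0316)
f = exp(-0.3458) = 0.7076

0.708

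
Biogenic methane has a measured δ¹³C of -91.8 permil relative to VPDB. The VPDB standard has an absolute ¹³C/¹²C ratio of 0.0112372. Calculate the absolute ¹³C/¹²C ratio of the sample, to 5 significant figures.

R_sample = R_standard × (δ¹³C/1000 + 1)
R_sample = 0.0112372 × (-91.8/1000 + 1) = 0.0112372 × 0.908200
R_sample = 0.0102056

0.010206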